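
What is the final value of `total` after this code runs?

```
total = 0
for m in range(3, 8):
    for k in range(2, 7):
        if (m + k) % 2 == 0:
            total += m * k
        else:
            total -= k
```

188

m=3,k=2: odd sum, total = 0-2 = -2
m=3,k=3: even sum, total = (-2)+9 = 7
m=3,k=4: odd sum, total = 7-4 = 3
m=3,k=5: even sum, total = 3+15 = 18
m=3,k=6: odd sum, total = 18-6 = 12
m=4,k=2: even sum, total = 12+8 = 20
m=4,k=3: odd sum, total = 20-3 = 17
m=4,k=4: even sum, total = 17+16 = 33
m=4,k=5: odd sum, total = 33-5 = 28
m=4,k=6: even sum, total = 28+24 = 52
m=5,k=2: odd sum, total = 52-2 = 50
m=5,k=3: even sum, total = 50+15 = 65
m=5,k=4: odd sum, total = 65-4 = 61
m=5,k=5: even sum, total = 61+25 = 86
m=5,k=6: odd sum, total = 86-6 = 80
m=6,k=2: even sum, total = 80+12 = 92
m=6,k=3: odd sum, total = 92-3 = 89
m=6,k=4: even sum, total = 89+24 = 113
m=6,k=5: odd sum, total = 113-5 = 108
m=6,k=6: even sum, total = 108+36 = 144
m=7,k=2: odd sum, total = 144-2 = 142
m=7,k=3: even sum, total = 142+21 = 163
m=7,k=4: odd sum, total = 163-4 = 159
m=7,k=5: even sum, total = 159+35 = 194
m=7,k=6: odd sum, total = 194-6 = 188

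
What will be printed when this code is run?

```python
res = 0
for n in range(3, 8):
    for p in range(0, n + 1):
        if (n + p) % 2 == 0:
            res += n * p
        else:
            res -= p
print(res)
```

n=3,p=0: odd sum, res = 0-0 = 0
n=3,p=1: even sum, res = 0+3 = 3
n=3,p=2: odd sum, res = 3-2 = 1
n=3,p=3: even sum, res = 1+9 = 10
n=4,p=0: even sum, res = 10+0 = 10
n=4,p=1: odd sum, res = 10-1 = 9
n=4,p=2: even sum, res = 9+8 = 17
n=4,p=3: odd sum, res = 17-3 = 14
n=4,p=4: even sum, res = 14+16 = 30
n=5,p=0: odd sum, res = 30-0 = 30
n=5,p=1: even sum, res = 30+5 = 35
n=5,p=2: odd sum, res = 35-2 = 33
n=5,p=3: even sum, res = 33+15 = 48
n=5,p=4: odd sum, res = 48-4 = 44
n=5,p=5: even sum, res = 44+25 = 69
n=6,p=0: even sum, res = 69+0 = 69
n=6,p=1: odd sum, res = 69-1 = 68
n=6,p=2: even sum, res = 68+12 = 80
n=6,p=3: odd sum, res = 80-3 = 77
n=6,p=4: even sum, res = 77+24 = 101
n=6,p=5: odd sum, res = 101-5 = 96
n=6,p=6: even sum, res = 96+36 = 132
n=7,p=0: odd sum, res = 132-0 = 132
n=7,p=1: even sum, res = 132+7 = 139
n=7,p=2: odd sum, res = 139-2 = 137
n=7,p=3: even sum, res = 137+21 = 158
n=7,p=4: odd sum, res = 158-4 = 154
n=7,p=5: even sum, res = 154+35 = 189
n=7,p=6: odd sum, res = 189-6 = 183
n=7,p=7: even sum, res = 183+49 = 232

232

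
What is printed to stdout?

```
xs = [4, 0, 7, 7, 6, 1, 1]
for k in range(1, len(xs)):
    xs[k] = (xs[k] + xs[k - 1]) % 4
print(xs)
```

k=1: xs[1] = (0+4)%4 = 0 → [4, 0, 7, 7, 6, 1, 1]
k=2: xs[2] = (7+0)%4 = 3 → [4, 0, 3, 7, 6, 1, 1]
k=3: xs[3] = (7+3)%4 = 2 → [4, 0, 3, 2, 6, 1, 1]
k=4: xs[4] = (6+2)%4 = 0 → [4, 0, 3, 2, 0, 1, 1]
k=5: xs[5] = (1+0)%4 = 1 → [4, 0, 3, 2, 0, 1, 1]
k=6: xs[6] = (1+1)%4 = 2 → [4, 0, 3, 2, 0, 1, 2]

[4, 0, 3, 2, 0, 1, 2]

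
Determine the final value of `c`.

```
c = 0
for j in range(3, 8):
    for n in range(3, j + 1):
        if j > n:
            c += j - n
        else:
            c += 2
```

30

j=3,n=3: not 3>3, c = 0+2 = 2
j=4,n=3: 4>3, c = 2+1 = 3
j=4,n=4: not 4>4, c = 3+2 = 5
j=5,n=3: 5>3, c = 5+2 = 7
j=5,n=4: 5>4, c = 7+1 = 8
j=5,n=5: not 5>5, c = 8+2 = 10
j=6,n=3: 6>3, c = 10+3 = 13
j=6,n=4: 6>4, c = 13+2 = 15
j=6,n=5: 6>5, c = 15+1 = 16
j=6,n=6: not 6>6, c = 16+2 = 18
j=7,n=3: 7>3, c = 18+4 = 22
j=7,n=4: 7>4, c = 22+3 = 25
j=7,n=5: 7>5, c = 25+2 = 27
j=7,n=6: 7>6, c = 27+1 = 28
j=7,n=7: not 7>7, c = 28+2 = 30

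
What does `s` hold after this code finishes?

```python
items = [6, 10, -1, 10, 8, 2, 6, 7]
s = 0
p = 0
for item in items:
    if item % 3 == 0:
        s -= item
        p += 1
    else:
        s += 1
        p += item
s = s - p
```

-44

item=6: %3==0, s = 0-6 = -6; p=1
item=10: not %3==0, s = (-6)+1 = -5; p=11
item=-1: not %3==0, s = (-5)+1 = -4; p=10
item=10: not %3==0, s = (-4)+1 = -3; p=20
item=8: not %3==0, s = (-3)+1 = -2; p=28
item=2: not %3==0, s = (-2)+1 = -1; p=30
item=6: %3==0, s = (-1)-6 = -7; p=31
item=7: not %3==0, s = (-7)+1 = -6; p=38
s-p = (-6)-38 = -44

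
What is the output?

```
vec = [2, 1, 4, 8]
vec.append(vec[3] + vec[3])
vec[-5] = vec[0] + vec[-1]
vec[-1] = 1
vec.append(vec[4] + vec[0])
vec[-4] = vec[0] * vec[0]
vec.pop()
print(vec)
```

append vec[3]+vec[3] = 8+8 = 16 → [2, 1, 4, 8, 16]
vec[-5] = vec[0]+vec[-1] = 2+16 = 18 → [18, 1, 4, 8, 16]
vec[-1] = 1 → [18, 1, 4, 8, 1]
append vec[4]+vec[0] = 1+18 = 19 → [18, 1, 4, 8, 1, 19]
vec[-4] = vec[0]*vec[0] = 18*18 = 324 → [18, 1, 324, 8, 1, 19]
pop() removes 19 → [18, 1, 324, 8, 1]

[18, 1, 324, 8, 1]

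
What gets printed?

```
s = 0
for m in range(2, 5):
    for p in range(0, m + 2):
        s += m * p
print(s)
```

m=2,p=0: s = 0+0 = 0
m=2,p=1: s = 0+2 = 2
m=2,p=2: s = 2+4 = 6
m=2,p=3: s = 6+6 = 12
m=3,p=0: s = 12+0 = 12
m=3,p=1: s = 12+3 = 15
m=3,p=2: s = 15+6 = 21
m=3,p=3: s = 21+9 = 30
m=3,p=4: s = 30+12 = 42
m=4,p=0: s = 42+0 = 42
m=4,p=1: s = 42+4 = 46
m=4,p=2: s = 46+8 = 54
m=4,p=3: s = 54+12 = 66
m=4,p=4: s = 66+16 = 82
m=4,p=5: s = 82+20 = 102

102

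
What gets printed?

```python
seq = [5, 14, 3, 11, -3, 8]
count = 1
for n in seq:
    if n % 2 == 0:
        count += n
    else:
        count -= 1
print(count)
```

n=5: not even, count = 1-1 = 0
n=14: even, count = 0+14 = 14
n=3: not even, count = 14-1 = 13
n=11: not even, count = 13-1 = 12
n=-3: not even, count = 12-1 = 11
n=8: even, count = 11+8 = 19

19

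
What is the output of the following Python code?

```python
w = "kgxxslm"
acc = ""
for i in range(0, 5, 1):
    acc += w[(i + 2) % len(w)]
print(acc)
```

xxslm

i=0: add w[2]='x' → 'x'
i=1: add w[3]='x' → 'xx'
i=2: add w[4]='s' → 'xxs'
i=3: add w[5]='l' → 'xxsl'
i=4: add w[6]='m' → 'xxslm'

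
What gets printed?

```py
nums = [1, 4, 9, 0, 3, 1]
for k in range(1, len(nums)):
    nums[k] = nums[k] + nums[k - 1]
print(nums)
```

[1, 5, 14, 14, 17, 18]

k=1: nums[1] = 4+1 = 5 → [1, 5, 9, 0, 3, 1]
k=2: nums[2] = 9+5 = 14 → [1, 5, 14, 0, 3, 1]
k=3: nums[3] = 0+14 = 14 → [1, 5, 14, 14, 3, 1]
k=4: nums[4] = 3+14 = 17 → [1, 5, 14, 14, 17, 1]
k=5: nums[5] = 1+17 = 18 → [1, 5, 14, 14, 17, 18]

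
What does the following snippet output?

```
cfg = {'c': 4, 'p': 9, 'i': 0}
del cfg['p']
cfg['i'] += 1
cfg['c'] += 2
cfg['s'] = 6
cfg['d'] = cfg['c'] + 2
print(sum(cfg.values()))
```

21

del 'p' → {'c': 4, 'i': 0}
cfg['i'] = 0+1 = 1 → {'c': 4, 'i': 1}
cfg['c'] = 4+2 = 6 → {'c': 6, 'i': 1}
cfg['s'] = 6 → {'c': 6, 'i': 1, 's': 6}
cfg['d'] = cfg['c']+2 = 8 → {'c': 6, 'i': 1, 's': 6, 'd': 8}
sum of values = 21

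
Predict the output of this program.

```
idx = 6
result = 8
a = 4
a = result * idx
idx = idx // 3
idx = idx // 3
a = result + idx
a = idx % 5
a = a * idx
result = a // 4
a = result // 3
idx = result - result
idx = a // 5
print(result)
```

a = 8*6 = 48
idx = 6//3 = 2
idx = 2//3 = 0
a = 8+0 = 8
a = 0%5 = 0
a = 0*0 = 0
result = 0//4 = 0
a = 0//3 = 0
idx = 0-0 = 0
idx = 0//5 = 0

0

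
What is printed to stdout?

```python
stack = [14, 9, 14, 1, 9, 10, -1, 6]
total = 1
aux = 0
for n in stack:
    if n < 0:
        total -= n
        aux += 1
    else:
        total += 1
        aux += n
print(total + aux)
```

73

n=14: not <0, total = 1+1 = 2; aux=14
n=9: not <0, total = 2+1 = 3; aux=23
n=14: not <0, total = 3+1 = 4; aux=37
n=1: not <0, total = 4+1 = 5; aux=38
n=9: not <0, total = 5+1 = 6; aux=47
n=10: not <0, total = 6+1 = 7; aux=57
n=-1: <0, total = 7-(-1) = 8; aux=58
n=6: not <0, total = 8+1 = 9; aux=64
total+aux = 9+64 = 73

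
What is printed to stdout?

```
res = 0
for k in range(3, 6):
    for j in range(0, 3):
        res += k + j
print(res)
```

k=3,j=0: res = 0+3 = 3
k=3,j=1: res = 3+4 = 7
k=3,j=2: res = 7+5 = 12
k=4,j=0: res = 12+4 = 16
k=4,j=1: res = 16+5 = 21
k=4,j=2: res = 21+6 = 27
k=5,j=0: res = 27+5 = 32
k=5,j=1: res = 32+6 = 38
k=5,j=2: res = 38+7 = 45

45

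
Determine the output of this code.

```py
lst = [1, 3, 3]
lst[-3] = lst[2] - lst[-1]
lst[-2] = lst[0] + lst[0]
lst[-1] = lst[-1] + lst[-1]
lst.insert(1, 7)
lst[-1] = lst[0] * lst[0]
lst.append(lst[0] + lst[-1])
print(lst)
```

[0, 7, 0, 0, 0]

lst[-3] = lst[2]-lst[-1] = 3-3 = 0 → [0, 3, 3]
lst[-2] = lst[0]+lst[0] = 0+0 = 0 → [0, 0, 3]
lst[-1] = lst[-1]+lst[-1] = 3+3 = 6 → [0, 0, 6]
insert 7 at 1 → [0, 7, 0, 6]
lst[-1] = lst[0]*lst[0] = 0*0 = 0 → [0, 7, 0, 0]
append lst[0]+lst[-1] = 0+0 = 0 → [0, 7, 0, 0, 0]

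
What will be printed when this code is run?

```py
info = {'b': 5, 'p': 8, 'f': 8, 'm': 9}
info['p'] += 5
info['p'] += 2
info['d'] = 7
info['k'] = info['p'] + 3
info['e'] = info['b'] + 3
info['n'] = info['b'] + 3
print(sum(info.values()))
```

info['p'] = 8+5 = 13 → {'b': 5, 'p': 13, 'f': 8, 'm': 9}
info['p'] = 13+2 = 15 → {'b': 5, 'p': 15, 'f': 8, 'm': 9}
info['d'] = 7 → {'b': 5, 'p': 15, 'f': 8, 'm': 9, 'd': 7}
info['k'] = info['p']+3 = 18 → {'b': 5, 'p': 15, 'f': 8, 'm': 9, 'd': 7, 'k': 18}
info['e'] = info['b']+3 = 8 → {'b': 5, 'p': 15, 'f': 8, 'm': 9, 'd': 7, 'k': 18, 'e': 8}
info['n'] = info['b']+3 = 8 → {'b': 5, 'p': 15, 'f': 8, 'm': 9, 'd': 7, 'k': 18, 'e': 8, 'n': 8}
sum of values = 78

78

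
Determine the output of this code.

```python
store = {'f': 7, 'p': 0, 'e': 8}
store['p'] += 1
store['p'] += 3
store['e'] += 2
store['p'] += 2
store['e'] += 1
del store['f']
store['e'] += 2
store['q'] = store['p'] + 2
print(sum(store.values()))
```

store['p'] = 0+1 = 1 → {'f': 7, 'p': 1, 'e': 8}
store['p'] = 1+3 = 4 → {'f': 7, 'p': 4, 'e': 8}
store['e'] = 8+2 = 10 → {'f': 7, 'p': 4, 'e': 10}
store['p'] = 4+2 = 6 → {'f': 7, 'p': 6, 'e': 10}
store['e'] = 10+1 = 11 → {'f': 7, 'p': 6, 'e': 11}
del 'f' → {'p': 6, 'e': 11}
store['e'] = 11+2 = 13 → {'p': 6, 'e': 13}
store['q'] = store['p']+2 = 8 → {'p': 6, 'e': 13, 'q': 8}
sum of values = 27

27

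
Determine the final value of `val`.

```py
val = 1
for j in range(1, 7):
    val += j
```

22

j=1: val = 1+1 = 2
j=2: val = 2+2 = 4
j=3: val = 4+3 = 7
j=4: val = 7+4 = 11
j=5: val = 11+5 = 16
j=6: val = 16+6 = 22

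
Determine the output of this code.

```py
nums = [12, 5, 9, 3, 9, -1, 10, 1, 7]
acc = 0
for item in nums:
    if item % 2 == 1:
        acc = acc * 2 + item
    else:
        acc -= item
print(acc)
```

-843

item=12: not odd, acc = 0-12 = -12
item=5: odd, acc = (-12)*2+5 = -19
item=9: odd, acc = (-19)*2+9 = -29
item=3: odd, acc = (-29)*2+3 = -55
item=9: odd, acc = (-55)*2+9 = -101
item=-1: odd, acc = (-101)*2+(-1) = -203
item=10: not odd, acc = (-203)-10 = -213
item=1: odd, acc = (-213)*2+1 = -425
item=7: odd, acc = (-425)*2+7 = -843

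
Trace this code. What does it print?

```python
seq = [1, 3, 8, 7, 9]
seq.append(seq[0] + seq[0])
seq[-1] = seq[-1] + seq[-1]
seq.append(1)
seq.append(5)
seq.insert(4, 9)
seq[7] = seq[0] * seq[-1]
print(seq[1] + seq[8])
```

8

append seq[0]+seq[0] = 1+1 = 2 → [1, 3, 8, 7, 9, 2]
seq[-1] = seq[-1]+seq[-1] = 2+2 = 4 → [1, 3, 8, 7, 9, 4]
append 1 → [1, 3, 8, 7, 9, 4, 1]
append 5 → [1, 3, 8, 7, 9, 4, 1, 5]
insert 9 at 4 → [1, 3, 8, 7, 9, 9, 4, 1, 5]
seq[7] = seq[0]*seq[-1] = 1*5 = 5 → [1, 3, 8, 7, 9, 9, 4, 5, 5]
seq[1]+seq[8] = 3+5 = 8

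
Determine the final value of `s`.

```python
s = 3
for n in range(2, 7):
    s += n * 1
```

n=2: s = 3+2*1 = 5
n=3: s = 5+3*1 = 8
n=4: s = 8+4*1 = 12
n=5: s = 12+5*1 = 17
n=6: s = 17+6*1 = 23

23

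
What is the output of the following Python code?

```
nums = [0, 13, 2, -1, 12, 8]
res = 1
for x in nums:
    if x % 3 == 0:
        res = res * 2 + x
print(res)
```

16

x=0: %3==0, res = 1*2+0 = 2
x=13: not %3==0
x=2: not %3==0
x=-1: not %3==0
x=12: %3==0, res = 2*2+12 = 16
x=8: not %3==0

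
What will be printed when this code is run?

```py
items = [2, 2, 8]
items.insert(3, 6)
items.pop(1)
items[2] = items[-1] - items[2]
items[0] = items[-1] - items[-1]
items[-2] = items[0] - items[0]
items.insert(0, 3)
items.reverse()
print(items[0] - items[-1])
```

-3

insert 6 at 3 → [2, 2, 8, 6]
pop(1) removes 2 → [2, 8, 6]
items[2] = items[-1]-items[2] = 6-6 = 0 → [2, 8, 0]
items[0] = items[-1]-items[-1] = 0-0 = 0 → [0, 8, 0]
items[-2] = items[0]-items[0] = 0-0 = 0 → [0, 0, 0]
insert 3 at 0 → [3, 0, 0, 0]
reverse → [0, 0, 0, 3]
items[0]-items[-1] = 0-3 = -3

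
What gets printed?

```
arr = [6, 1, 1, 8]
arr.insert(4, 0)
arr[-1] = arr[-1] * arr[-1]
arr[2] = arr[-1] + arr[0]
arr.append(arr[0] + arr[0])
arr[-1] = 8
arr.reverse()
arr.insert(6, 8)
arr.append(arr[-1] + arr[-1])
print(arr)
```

[8, 0, 8, 6, 1, 6, 8, 16]

insert 0 at 4 → [6, 1, 1, 8, 0]
arr[-1] = arr[-1]*arr[-1] = 0*0 = 0 → [6, 1, 1, 8, 0]
arr[2] = arr[-1]+arr[0] = 0+6 = 6 → [6, 1, 6, 8, 0]
append arr[0]+arr[0] = 6+6 = 12 → [6, 1, 6, 8, 0, 12]
arr[-1] = 8 → [6, 1, 6, 8, 0, 8]
reverse → [8, 0, 8, 6, 1, 6]
insert 8 at 6 → [8, 0, 8, 6, 1, 6, 8]
append arr[-1]+arr[-1] = 8+8 = 16 → [8, 0, 8, 6, 1, 6, 8, 16]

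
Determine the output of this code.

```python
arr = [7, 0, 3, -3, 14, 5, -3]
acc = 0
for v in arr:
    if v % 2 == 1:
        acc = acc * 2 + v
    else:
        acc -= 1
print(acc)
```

v=7: odd, acc = 0*2+7 = 7
v=0: not odd, acc = 7-1 = 6
v=3: odd, acc = 6*2+3 = 15
v=-3: odd, acc = 15*2+(-3) = 27
v=14: not odd, acc = 27-1 = 26
v=5: odd, acc = 26*2+5 = 57
v=-3: odd, acc = 57*2+(-3) = 111

111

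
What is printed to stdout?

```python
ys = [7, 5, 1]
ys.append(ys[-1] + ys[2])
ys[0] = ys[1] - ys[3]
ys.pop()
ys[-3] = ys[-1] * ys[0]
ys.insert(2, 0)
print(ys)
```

append ys[-1]+ys[2] = 1+1 = 2 → [7, 5, 1, 2]
ys[0] = ys[1]-ys[3] = 5-2 = 3 → [3, 5, 1, 2]
pop() removes 2 → [3, 5, 1]
ys[-3] = ys[-1]*ys[0] = 1*3 = 3 → [3, 5, 1]
insert 0 at 2 → [3, 5, 0, 1]

[3, 5, 0, 1]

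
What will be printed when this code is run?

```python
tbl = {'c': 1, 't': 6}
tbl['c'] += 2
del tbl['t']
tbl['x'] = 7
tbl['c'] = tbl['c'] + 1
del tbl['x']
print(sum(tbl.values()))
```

4

tbl['c'] = 1+2 = 3 → {'c': 3, 't': 6}
del 't' → {'c': 3}
tbl['x'] = 7 → {'c': 3, 'x': 7}
tbl['c'] = tbl['c']+1 = 4 → {'c': 4, 'x': 7}
del 'x' → {'c': 4}
sum of values = 4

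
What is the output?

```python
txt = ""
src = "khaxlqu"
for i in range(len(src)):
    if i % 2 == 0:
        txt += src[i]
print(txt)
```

kalu

i=0: add 'k' → 'k'
i=1: skip
i=2: add 'a' → 'ka'
i=3: skip
i=4: add 'l' → 'kal'
i=5: skip
i=6: add 'u' → 'kalu'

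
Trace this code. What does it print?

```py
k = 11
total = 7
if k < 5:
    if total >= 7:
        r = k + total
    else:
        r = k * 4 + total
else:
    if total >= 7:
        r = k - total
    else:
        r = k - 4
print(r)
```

k=11, total=7
k < 5 is False; total >= 7 is True
→ r = k - total = 4

4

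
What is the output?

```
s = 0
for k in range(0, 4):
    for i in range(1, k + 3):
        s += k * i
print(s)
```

71

k=0,i=1: s = 0+0 = 0
k=0,i=2: s = 0+0 = 0
k=1,i=1: s = 0+1 = 1
k=1,i=2: s = 1+2 = 3
k=1,i=3: s = 3+3 = 6
k=2,i=1: s = 6+2 = 8
k=2,i=2: s = 8+4 = 12
k=2,i=3: s = 12+6 = 18
k=2,i=4: s = 18+8 = 26
k=3,i=1: s = 26+3 = 29
k=3,i=2: s = 29+6 = 35
k=3,i=3: s = 35+9 = 44
k=3,i=4: s = 44+12 = 56
k=3,i=5: s = 56+15 = 71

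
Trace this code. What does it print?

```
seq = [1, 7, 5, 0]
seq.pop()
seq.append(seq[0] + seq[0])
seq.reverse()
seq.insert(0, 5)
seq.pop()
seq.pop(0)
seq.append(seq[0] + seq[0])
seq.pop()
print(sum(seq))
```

pop() removes 0 → [1, 7, 5]
append seq[0]+seq[0] = 1+1 = 2 → [1, 7, 5, 2]
reverse → [2, 5, 7, 1]
insert 5 at 0 → [5, 2, 5, 7, 1]
pop() removes 1 → [5, 2, 5, 7]
pop(0) removes 5 → [2, 5, 7]
append seq[0]+seq[0] = 2+2 = 4 → [2, 5, 7, 4]
pop() removes 4 → [2, 5, 7]
sum = 14

14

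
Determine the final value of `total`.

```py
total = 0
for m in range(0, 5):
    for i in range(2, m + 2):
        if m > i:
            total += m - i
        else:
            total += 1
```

m=1,i=2: not 1>2, total = 0+1 = 1
m=2,i=2: not 2>2, total = 1+1 = 2
m=2,i=3: not 2>3, total = 2+1 = 3
m=3,i=2: 3>2, total = 3+1 = 4
m=3,i=3: not 3>3, total = 4+1 = 5
m=3,i=4: not 3>4, total = 5+1 = 6
m=4,i=2: 4>2, total = 6+2 = 8
m=4,i=3: 4>3, total = 8+1 = 9
m=4,i=4: not 4>4, total = 9+1 = 10
m=4,i=5: not 4>5, total = 10+1 = 11

11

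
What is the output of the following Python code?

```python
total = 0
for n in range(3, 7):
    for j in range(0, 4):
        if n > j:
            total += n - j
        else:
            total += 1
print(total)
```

n=3,j=0: 3>0, total = 0+3 = 3
n=3,j=1: 3>1, total = 3+2 = 5
n=3,j=2: 3>2, total = 5+1 = 6
n=3,j=3: not 3>3, total = 6+1 = 7
n=4,j=0: 4>0, total = 7+4 = 11
n=4,j=1: 4>1, total = 11+3 = 14
n=4,j=2: 4>2, total = 14+2 = 16
n=4,j=3: 4>3, total = 16+1 = 17
n=5,j=0: 5>0, total = 17+5 = 22
n=5,j=1: 5>1, total = 22+4 = 26
n=5,j=2: 5>2, total = 26+3 = 29
n=5,j=3: 5>3, total = 29+2 = 31
n=6,j=0: 6>0, total = 31+6 = 37
n=6,j=1: 6>1, total = 37+5 = 42
n=6,j=2: 6>2, total = 42+4 = 46
n=6,j=3: 6>3, total = 46+3 = 49

49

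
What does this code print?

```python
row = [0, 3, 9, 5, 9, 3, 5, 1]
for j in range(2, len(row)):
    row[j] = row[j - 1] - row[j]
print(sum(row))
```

j=2: row[2] = 3-9 = -6 → [0, 3, -6, 5, 9, 3, 5, 1]
j=3: row[3] = (-6)-5 = -11 → [0, 3, -6, -11, 9, 3, 5, 1]
j=4: row[4] = (-11)-9 = -20 → [0, 3, -6, -11, -20, 3, 5, 1]
j=5: row[5] = (-20)-3 = -23 → [0, 3, -6, -11, -20, -23, 5, 1]
j=6: row[6] = (-23)-5 = -28 → [0, 3, -6, -11, -20, -23, -28, 1]
j=7: row[7] = (-28)-1 = -29 → [0, 3, -6, -11, -20, -23, -28, -29]
sum = -114

-114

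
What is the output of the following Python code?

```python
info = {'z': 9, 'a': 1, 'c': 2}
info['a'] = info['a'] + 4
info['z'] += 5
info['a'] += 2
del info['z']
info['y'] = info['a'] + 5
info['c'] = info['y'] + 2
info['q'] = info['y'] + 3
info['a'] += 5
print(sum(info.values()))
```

53

info['a'] = info['a']+4 = 5 → {'z': 9, 'a': 5, 'c': 2}
info['z'] = 9+5 = 14 → {'z': 14, 'a': 5, 'c': 2}
info['a'] = 5+2 = 7 → {'z': 14, 'a': 7, 'c': 2}
del 'z' → {'a': 7, 'c': 2}
info['y'] = info['a']+5 = 12 → {'a': 7, 'c': 2, 'y': 12}
info['c'] = info['y']+2 = 14 → {'a': 7, 'c': 14, 'y': 12}
info['q'] = info['y']+3 = 15 → {'a': 7, 'c': 14, 'y': 12, 'q': 15}
info['a'] = 7+5 = 12 → {'a': 12, 'c': 14, 'y': 12, 'q': 15}
sum of values = 53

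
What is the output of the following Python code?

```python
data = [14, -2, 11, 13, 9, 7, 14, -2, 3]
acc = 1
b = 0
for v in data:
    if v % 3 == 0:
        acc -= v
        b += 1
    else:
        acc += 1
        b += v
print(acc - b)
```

v=14: not %3==0, acc = 1+1 = 2; b=14
v=-2: not %3==0, acc = 2+1 = 3; b=12
v=11: not %3==0, acc = 3+1 = 4; b=23
v=13: not %3==0, acc = 4+1 = 5; b=36
v=9: %3==0, acc = 5-9 = -4; b=37
v=7: not %3==0, acc = (-4)+1 = -3; b=44
v=14: not %3==0, acc = (-3)+1 = -2; b=58
v=-2: not %3==0, acc = (-2)+1 = -1; b=56
v=3: %3==0, acc = (-1)-3 = -4; b=57
acc-b = (-4)-57 = -61

-61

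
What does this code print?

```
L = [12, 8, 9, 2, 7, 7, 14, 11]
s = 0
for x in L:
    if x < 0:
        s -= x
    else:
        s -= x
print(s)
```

x=12: not <0, s = 0-12 = -12
x=8: not <0, s = (-12)-8 = -20
x=9: not <0, s = (-20)-9 = -29
x=2: not <0, s = (-29)-2 = -31
x=7: not <0, s = (-31)-7 = -38
x=7: not <0, s = (-38)-7 = -45
x=14: not <0, s = (-45)-14 = -59
x=11: not <0, s = (-59)-11 = -70

-70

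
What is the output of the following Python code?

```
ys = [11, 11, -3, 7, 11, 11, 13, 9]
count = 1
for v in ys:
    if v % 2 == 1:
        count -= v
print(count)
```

-69

v=11: odd, count = 1-11 = -10
v=11: odd, count = (-10)-11 = -21
v=-3: odd, count = (-21)-(-3) = -18
v=7: odd, count = (-18)-7 = -25
v=11: odd, count = (-25)-11 = -36
v=11: odd, count = (-36)-11 = -47
v=13: odd, count = (-47)-13 = -60
v=9: odd, count = (-60)-9 = -69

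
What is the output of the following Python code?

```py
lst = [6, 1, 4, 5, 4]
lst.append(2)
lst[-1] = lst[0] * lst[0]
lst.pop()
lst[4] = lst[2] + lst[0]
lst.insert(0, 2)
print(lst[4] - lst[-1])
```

append 2 → [6, 1, 4, 5, 4, 2]
lst[-1] = lst[0]*lst[0] = 6*6 = 36 → [6, 1, 4, 5, 4, 36]
pop() removes 36 → [6, 1, 4, 5, 4]
lst[4] = lst[2]+lst[0] = 4+6 = 10 → [6, 1, 4, 5, 10]
insert 2 at 0 → [2, 6, 1, 4, 5, 10]
lst[4]-lst[-1] = 5-10 = -5

-5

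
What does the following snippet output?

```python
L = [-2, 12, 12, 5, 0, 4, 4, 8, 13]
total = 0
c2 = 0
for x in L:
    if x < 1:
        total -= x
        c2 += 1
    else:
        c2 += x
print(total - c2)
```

x=-2: <1, total = 0-(-2) = 2; c2=1
x=12: not <1; c2=13
x=12: not <1; c2=25
x=5: not <1; c2=30
x=0: <1, total = 2-0 = 2; c2=31
x=4: not <1; c2=35
x=4: not <1; c2=39
x=8: not <1; c2=47
x=13: not <1; c2=60
total-c2 = 2-60 = -58

-58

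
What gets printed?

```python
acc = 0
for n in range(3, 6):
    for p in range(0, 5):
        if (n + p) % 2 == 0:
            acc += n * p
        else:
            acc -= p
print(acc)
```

40

n=3,p=0: odd sum, acc = 0-0 = 0
n=3,p=1: even sum, acc = 0+3 = 3
n=3,p=2: odd sum, acc = 3-2 = 1
n=3,p=3: even sum, acc = 1+9 = 10
n=3,p=4: odd sum, acc = 10-4 = 6
n=4,p=0: even sum, acc = 6+0 = 6
n=4,p=1: odd sum, acc = 6-1 = 5
n=4,p=2: even sum, acc = 5+8 = 13
n=4,p=3: odd sum, acc = 13-3 = 10
n=4,p=4: even sum, acc = 10+16 = 26
n=5,p=0: odd sum, acc = 26-0 = 26
n=5,p=1: even sum, acc = 26+5 = 31
n=5,p=2: odd sum, acc = 31-2 = 29
n=5,p=3: even sum, acc = 29+15 = 44
n=5,p=4: odd sum, acc = 44-4 = 40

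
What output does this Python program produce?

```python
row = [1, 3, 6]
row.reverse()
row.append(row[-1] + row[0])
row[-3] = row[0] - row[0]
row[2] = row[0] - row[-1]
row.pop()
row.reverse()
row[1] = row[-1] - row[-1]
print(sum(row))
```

reverse → [6, 3, 1]
append row[-1]+row[0] = 1+6 = 7 → [6, 3, 1, 7]
row[-3] = row[0]-row[0] = 6-6 = 0 → [6, 0, 1, 7]
row[2] = row[0]-row[-1] = 6-7 = -1 → [6, 0, -1, 7]
pop() removes 7 → [6, 0, -1]
reverse → [-1, 0, 6]
row[1] = row[-1]-row[-1] = 6-6 = 0 → [-1, 0, 6]
sum = 5

5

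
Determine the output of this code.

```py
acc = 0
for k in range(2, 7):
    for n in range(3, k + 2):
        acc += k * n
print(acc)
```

315

k=2,n=3: acc = 0+6 = 6
k=3,n=3: acc = 6+9 = 15
k=3,n=4: acc = 15+12 = 27
k=4,n=3: acc = 27+12 = 39
k=4,n=4: acc = 39+16 = 55
k=4,n=5: acc = 55+20 = 75
k=5,n=3: acc = 75+15 = 90
k=5,n=4: acc = 90+20 = 110
k=5,n=5: acc = 110+25 = 135
k=5,n=6: acc = 135+30 = 165
k=6,n=3: acc = 165+18 = 183
k=6,n=4: acc = 183+24 = 207
k=6,n=5: acc = 207+30 = 237
k=6,n=6: acc = 237+36 = 273
k=6,n=7: acc = 273+42 = 315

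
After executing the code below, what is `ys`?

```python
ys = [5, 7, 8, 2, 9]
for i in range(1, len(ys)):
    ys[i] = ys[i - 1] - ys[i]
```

[5, -2, -10, -12, -21]

i=1: ys[1] = 5-7 = -2 → [5, -2, 8, 2, 9]
i=2: ys[2] = (-2)-8 = -10 → [5, -2, -10, 2, 9]
i=3: ys[3] = (-10)-2 = -12 → [5, -2, -10, -12, 9]
i=4: ys[4] = (-12)-9 = -21 → [5, -2, -10, -12, -21]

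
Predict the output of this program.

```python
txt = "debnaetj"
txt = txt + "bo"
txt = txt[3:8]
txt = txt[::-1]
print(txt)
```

+ 'bo' → 'debnaetjbo'
slice [3:8] → 'naetj'
reverse → 'jtean'

jtean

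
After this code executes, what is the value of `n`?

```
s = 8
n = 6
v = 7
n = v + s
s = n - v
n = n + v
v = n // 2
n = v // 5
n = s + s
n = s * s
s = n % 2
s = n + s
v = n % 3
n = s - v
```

63

n = 7+8 = 15
s = 15-7 = 8
n = 15+7 = 22
v = 22//2 = 11
n = 11//5 = 2
n = 8+8 = 16
n = 8*8 = 64
s = 64%2 = 0
s = 64+0 = 64
v = 64%3 = 1
n = 64-1 = 63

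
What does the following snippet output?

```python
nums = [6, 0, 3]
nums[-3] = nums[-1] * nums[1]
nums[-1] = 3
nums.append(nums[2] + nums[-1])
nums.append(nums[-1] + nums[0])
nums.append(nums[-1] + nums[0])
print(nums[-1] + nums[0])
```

nums[-3] = nums[-1]*nums[1] = 3*0 = 0 → [0, 0, 3]
nums[-1] = 3 → [0, 0, 3]
append nums[2]+nums[-1] = 3+3 = 6 → [0, 0, 3, 6]
append nums[-1]+nums[0] = 6+0 = 6 → [0, 0, 3, 6, 6]
append nums[-1]+nums[0] = 6+0 = 6 → [0, 0, 3, 6, 6, 6]
nums[-1]+nums[0] = 6+0 = 6

6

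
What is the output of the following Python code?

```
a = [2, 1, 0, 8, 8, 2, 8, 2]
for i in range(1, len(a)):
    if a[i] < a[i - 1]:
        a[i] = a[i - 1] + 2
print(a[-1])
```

14

i=1: 1<2, a[1] = 2+2 = 4 → [2, 4, 0, 8, 8, 2, 8, 2]
i=2: 0<4, a[2] = 4+2 = 6 → [2, 4, 6, 8, 8, 2, 8, 2]
i=3: 8>=6, unchanged → [2, 4, 6, 8, 8, 2, 8, 2]
i=4: 8>=8, unchanged → [2, 4, 6, 8, 8, 2, 8, 2]
i=5: 2<8, a[5] = 8+2 = 10 → [2, 4, 6, 8, 8, 10, 8, 2]
i=6: 8<10, a[6] = 10+2 = 12 → [2, 4, 6, 8, 8, 10, 12, 2]
i=7: 2<12, a[7] = 12+2 = 14 → [2, 4, 6, 8, 8, 10, 12, 14]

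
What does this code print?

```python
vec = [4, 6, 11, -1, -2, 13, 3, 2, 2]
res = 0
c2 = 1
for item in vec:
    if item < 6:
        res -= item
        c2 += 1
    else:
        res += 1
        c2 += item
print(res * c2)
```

item=4: <6, res = 0-4 = -4; c2=2
item=6: not <6, res = (-4)+1 = -3; c2=8
item=11: not <6, res = (-3)+1 = -2; c2=19
item=-1: <6, res = (-2)-(-1) = -1; c2=20
item=-2: <6, res = (-1)-(-2) = 1; c2=21
item=13: not <6, res = 1+1 = 2; c2=34
item=3: <6, res = 2-3 = -1; c2=35
item=2: <6, res = (-1)-2 = -3; c2=36
item=2: <6, res = (-3)-2 = -5; c2=37
res*c2 = (-5)*37 = -185

-185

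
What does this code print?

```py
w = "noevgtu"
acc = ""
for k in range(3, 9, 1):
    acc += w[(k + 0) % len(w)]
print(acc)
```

vgtuno

k=3: add w[3]='v' → 'v'
k=4: add w[4]='g' → 'vg'
k=5: add w[5]='t' → 'vgt'
k=6: add w[6]='u' → 'vgtu'
k=7: add w[0]='n' → 'vgtun'
k=8: add w[1]='o' → 'vgtuno'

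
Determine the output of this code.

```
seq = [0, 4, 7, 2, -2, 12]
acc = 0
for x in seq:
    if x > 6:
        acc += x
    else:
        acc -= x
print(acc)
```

x=0: not >6, acc = 0-0 = 0
x=4: not >6, acc = 0-4 = -4
x=7: >6, acc = (-4)+7 = 3
x=2: not >6, acc = 3-2 = 1
x=-2: not >6, acc = 1-(-2) = 3
x=12: >6, acc = 3+12 = 15

15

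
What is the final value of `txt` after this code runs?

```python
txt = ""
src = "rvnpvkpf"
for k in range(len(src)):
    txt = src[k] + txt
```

k=0: prepend 'r' → 'r'
k=1: prepend 'v' → 'vr'
k=2: prepend 'n' → 'nvr'
k=3: prepend 'p' → 'pnvr'
k=4: prepend 'v' → 'vpnvr'
k=5: prepend 'k' → 'kvpnvr'
k=6: prepend 'p' → 'pkvpnvr'
k=7: prepend 'f' → 'fpkvpnvr'

'fpkvpnvr'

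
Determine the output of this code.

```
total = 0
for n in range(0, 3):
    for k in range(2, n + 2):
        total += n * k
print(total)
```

n=1,k=2: total = 0+2 = 2
n=2,k=2: total = 2+4 = 6
n=2,k=3: total = 6+6 = 12

12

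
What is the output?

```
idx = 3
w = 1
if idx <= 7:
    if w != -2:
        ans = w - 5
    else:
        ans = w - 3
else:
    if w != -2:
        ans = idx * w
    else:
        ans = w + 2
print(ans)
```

-4

idx=3, w=1
idx <= 7 is True; w != -2 is True
→ ans = w - 5 = -4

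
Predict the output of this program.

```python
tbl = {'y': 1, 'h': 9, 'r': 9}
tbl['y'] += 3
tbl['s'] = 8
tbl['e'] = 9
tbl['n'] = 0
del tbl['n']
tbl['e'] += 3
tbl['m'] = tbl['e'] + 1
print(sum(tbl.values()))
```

tbl['y'] = 1+3 = 4 → {'y': 4, 'h': 9, 'r': 9}
tbl['s'] = 8 → {'y': 4, 'h': 9, 'r': 9, 's': 8}
tbl['e'] = 9 → {'y': 4, 'h': 9, 'r': 9, 's': 8, 'e': 9}
tbl['n'] = 0 → {'y': 4, 'h': 9, 'r': 9, 's': 8, 'e': 9, 'n': 0}
del 'n' → {'y': 4, 'h': 9, 'r': 9, 's': 8, 'e': 9}
tbl['e'] = 9+3 = 12 → {'y': 4, 'h': 9, 'r': 9, 's': 8, 'e': 12}
tbl['m'] = tbl['e']+1 = 13 → {'y': 4, 'h': 9, 'r': 9, 's': 8, 'e': 12, 'm': 13}
sum of values = 55

55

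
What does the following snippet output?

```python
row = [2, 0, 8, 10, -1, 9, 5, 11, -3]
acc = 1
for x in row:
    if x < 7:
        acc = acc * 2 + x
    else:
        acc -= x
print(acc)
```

x=2: <7, acc = 1*2+2 = 4
x=0: <7, acc = 4*2+0 = 8
x=8: not <7, acc = 8-8 = 0
x=10: not <7, acc = 0-10 = -10
x=-1: <7, acc = (-10)*2+(-1) = -21
x=9: not <7, acc = (-21)-9 = -30
x=5: <7, acc = (-30)*2+5 = -55
x=11: not <7, acc = (-55)-11 = -66
x=-3: <7, acc = (-66)*2+(-3) = -135

-135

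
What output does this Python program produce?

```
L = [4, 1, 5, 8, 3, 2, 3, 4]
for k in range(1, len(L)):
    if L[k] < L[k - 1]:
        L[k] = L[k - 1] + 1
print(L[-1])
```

12

k=1: 1<4, L[1] = 4+1 = 5 → [4, 5, 5, 8, 3, 2, 3, 4]
k=2: 5>=5, unchanged → [4, 5, 5, 8, 3, 2, 3, 4]
k=3: 8>=5, unchanged → [4, 5, 5, 8, 3, 2, 3, 4]
k=4: 3<8, L[4] = 8+1 = 9 → [4, 5, 5, 8, 9, 2, 3, 4]
k=5: 2<9, L[5] = 9+1 = 10 → [4, 5, 5, 8, 9, 10, 3, 4]
k=6: 3<10, L[6] = 10+1 = 11 → [4, 5, 5, 8, 9, 10, 11, 4]
k=7: 4<11, L[7] = 11+1 = 12 → [4, 5, 5, 8, 9, 10, 11, 12]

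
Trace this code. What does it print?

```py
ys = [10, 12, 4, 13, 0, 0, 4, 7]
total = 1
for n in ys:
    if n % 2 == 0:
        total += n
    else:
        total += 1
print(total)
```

n=10: even, total = 1+10 = 11
n=12: even, total = 11+12 = 23
n=4: even, total = 23+4 = 27
n=13: not even, total = 27+1 = 28
n=0: even, total = 28+0 = 28
n=0: even, total = 28+0 = 28
n=4: even, total = 28+4 = 32
n=7: not even, total = 32+1 = 33

33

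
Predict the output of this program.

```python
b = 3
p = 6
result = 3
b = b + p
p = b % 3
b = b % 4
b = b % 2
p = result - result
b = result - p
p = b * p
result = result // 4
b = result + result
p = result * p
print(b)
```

b = 3+6 = 9
p = 9%3 = 0
b = 9%4 = 1
b = 1%2 = 1
p = 3-3 = 0
b = 3-0 = 3
p = 3*0 = 0
result = 3//4 = 0
b = 0+0 = 0
p = 0*0 = 0

0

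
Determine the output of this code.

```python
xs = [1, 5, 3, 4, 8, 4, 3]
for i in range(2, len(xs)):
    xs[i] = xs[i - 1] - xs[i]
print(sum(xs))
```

i=2: xs[2] = 5-3 = 2 → [1, 5, 2, 4, 8, 4, 3]
i=3: xs[3] = 2-4 = -2 → [1, 5, 2, -2, 8, 4, 3]
i=4: xs[4] = (-2)-8 = -10 → [1, 5, 2, -2, -10, 4, 3]
i=5: xs[5] = (-10)-4 = -14 → [1, 5, 2, -2, -10, -14, 3]
i=6: xs[6] = (-14)-3 = -17 → [1, 5, 2, -2, -10, -14, -17]
sum = -35

-35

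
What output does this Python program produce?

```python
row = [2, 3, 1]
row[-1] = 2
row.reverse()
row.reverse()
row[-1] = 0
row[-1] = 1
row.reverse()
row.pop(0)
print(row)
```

row[-1] = 2 → [2, 3, 2]
reverse → [2, 3, 2]
reverse → [2, 3, 2]
row[-1] = 0 → [2, 3, 0]
row[-1] = 1 → [2, 3, 1]
reverse → [1, 3, 2]
pop(0) removes 1 → [3, 2]

[3, 2]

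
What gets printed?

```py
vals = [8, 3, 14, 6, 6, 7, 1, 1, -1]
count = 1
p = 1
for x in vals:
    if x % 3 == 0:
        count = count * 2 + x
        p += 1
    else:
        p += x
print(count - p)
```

x=8: not %3==0; p=9
x=3: %3==0, count = 1*2+3 = 5; p=10
x=14: not %3==0; p=24
x=6: %3==0, count = 5*2+6 = 16; p=25
x=6: %3==0, count = 16*2+6 = 38; p=26
x=7: not %3==0; p=33
x=1: not %3==0; p=34
x=1: not %3==0; p=35
x=-1: not %3==0; p=34
count-p = 38-34 = 4

4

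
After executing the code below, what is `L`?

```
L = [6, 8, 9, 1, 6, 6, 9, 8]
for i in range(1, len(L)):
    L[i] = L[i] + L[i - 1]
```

i=1: L[1] = 8+6 = 14 → [6, 14, 9, 1, 6, 6, 9, 8]
i=2: L[2] = 9+14 = 23 → [6, 14, 23, 1, 6, 6, 9, 8]
i=3: L[3] = 1+23 = 24 → [6, 14, 23, 24, 6, 6, 9, 8]
i=4: L[4] = 6+24 = 30 → [6, 14, 23, 24, 30, 6, 9, 8]
i=5: L[5] = 6+30 = 36 → [6, 14, 23, 24, 30, 36, 9, 8]
i=6: L[6] = 9+36 = 45 → [6, 14, 23, 24, 30, 36, 45, 8]
i=7: L[7] = 8+45 = 53 → [6, 14, 23, 24, 30, 36, 45, 53]

[6, 14, 23, 24, 30, 36, 45, 53]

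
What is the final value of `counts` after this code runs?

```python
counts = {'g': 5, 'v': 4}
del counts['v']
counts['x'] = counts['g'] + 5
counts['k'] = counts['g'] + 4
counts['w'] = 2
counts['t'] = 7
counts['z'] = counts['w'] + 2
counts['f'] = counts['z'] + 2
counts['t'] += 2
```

{'g': 5, 'x': 10, 'k': 9, 'w': 2, 't': 9, 'z': 4, 'f': 6}

del 'v' → {'g': 5}
counts['x'] = counts['g']+5 = 10 → {'g': 5, 'x': 10}
counts['k'] = counts['g']+4 = 9 → {'g': 5, 'x': 10, 'k': 9}
counts['w'] = 2 → {'g': 5, 'x': 10, 'k': 9, 'w': 2}
counts['t'] = 7 → {'g': 5, 'x': 10, 'k': 9, 'w': 2, 't': 7}
counts['z'] = counts['w']+2 = 4 → {'g': 5, 'x': 10, 'k': 9, 'w': 2, 't': 7, 'z': 4}
counts['f'] = counts['z']+2 = 6 → {'g': 5, 'x': 10, 'k': 9, 'w': 2, 't': 7, 'z': 4, 'f': 6}
counts['t'] = 7+2 = 9 → {'g': 5, 'x': 10, 'k': 9, 'w': 2, 't': 9, 'z': 4, 'f': 6}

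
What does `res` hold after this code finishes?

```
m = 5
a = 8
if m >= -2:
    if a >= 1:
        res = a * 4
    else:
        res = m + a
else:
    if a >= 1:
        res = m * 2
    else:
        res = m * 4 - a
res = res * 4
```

m=5, a=8
m >= -2 is True; a >= 1 is True
→ res = a * 4 = 32
res = 32*4 = 128

128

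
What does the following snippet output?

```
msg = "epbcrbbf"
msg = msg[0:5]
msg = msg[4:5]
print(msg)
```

slice [0:5] → 'epbcr'
slice [4:5] → 'r'

r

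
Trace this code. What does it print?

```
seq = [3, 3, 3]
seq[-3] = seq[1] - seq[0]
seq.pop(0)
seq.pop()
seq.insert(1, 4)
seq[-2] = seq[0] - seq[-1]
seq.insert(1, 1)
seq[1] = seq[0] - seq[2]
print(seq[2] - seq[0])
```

seq[-3] = seq[1]-seq[0] = 3-3 = 0 → [0, 3, 3]
pop(0) removes 0 → [3, 3]
pop() removes 3 → [3]
insert 4 at 1 → [3, 4]
seq[-2] = seq[0]-seq[-1] = 3-4 = -1 → [-1, 4]
insert 1 at 1 → [-1, 1, 4]
seq[1] = seq[0]-seq[2] = (-1)-4 = -5 → [-1, -5, 4]
seq[2]-seq[0] = 4-(-1) = 5

5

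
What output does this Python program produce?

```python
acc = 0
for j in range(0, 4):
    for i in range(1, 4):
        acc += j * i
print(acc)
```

36

j=0,i=1: acc = 0+0 = 0
j=0,i=2: acc = 0+0 = 0
j=0,i=3: acc = 0+0 = 0
j=1,i=1: acc = 0+1 = 1
j=1,i=2: acc = 1+2 = 3
j=1,i=3: acc = 3+3 = 6
j=2,i=1: acc = 6+2 = 8
j=2,i=2: acc = 8+4 = 12
j=2,i=3: acc = 12+6 = 18
j=3,i=1: acc = 18+3 = 21
j=3,i=2: acc = 21+6 = 27
j=3,i=3: acc = 27+9 = 36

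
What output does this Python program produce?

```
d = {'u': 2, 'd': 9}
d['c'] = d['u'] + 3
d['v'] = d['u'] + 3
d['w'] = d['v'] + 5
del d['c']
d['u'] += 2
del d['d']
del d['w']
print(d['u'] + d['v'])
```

9

d['c'] = d['u']+3 = 5 → {'u': 2, 'd': 9, 'c': 5}
d['v'] = d['u']+3 = 5 → {'u': 2, 'd': 9, 'c': 5, 'v': 5}
d['w'] = d['v']+5 = 10 → {'u': 2, 'd': 9, 'c': 5, 'v': 5, 'w': 10}
del 'c' → {'u': 2, 'd': 9, 'v': 5, 'w': 10}
d['u'] = 2+2 = 4 → {'u': 4, 'd': 9, 'v': 5, 'w': 10}
del 'd' → {'u': 4, 'v': 5, 'w': 10}
del 'w' → {'u': 4, 'v': 5}
d['u']+d['v'] = 4+5 = 9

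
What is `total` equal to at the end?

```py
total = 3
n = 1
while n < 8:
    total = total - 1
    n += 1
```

n=1: total = 3-1 = 2
n=2: total = 2-1 = 1
n=3: total = 1-1 = 0
n=4: total = 0-1 = -1
n=5: total = (-1)-1 = -2
n=6: total = (-2)-1 = -3
n=7: total = (-3)-1 = -4

-4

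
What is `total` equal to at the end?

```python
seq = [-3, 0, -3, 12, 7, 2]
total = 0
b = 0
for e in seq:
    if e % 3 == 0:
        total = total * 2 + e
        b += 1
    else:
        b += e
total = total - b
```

e=-3: %3==0, total = 0*2+(-3) = -3; b=1
e=0: %3==0, total = (-3)*2+0 = -6; b=2
e=-3: %3==0, total = (-6)*2+(-3) = -15; b=3
e=12: %3==0, total = (-15)*2+12 = -18; b=4
e=7: not %3==0; b=11
e=2: not %3==0; b=13
total-b = (-18)-13 = -31

-31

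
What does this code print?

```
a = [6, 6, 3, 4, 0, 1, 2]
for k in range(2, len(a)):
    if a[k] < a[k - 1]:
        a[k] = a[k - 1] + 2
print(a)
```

k=2: 3<6, a[2] = 6+2 = 8 → [6, 6, 8, 4, 0, 1, 2]
k=3: 4<8, a[3] = 8+2 = 10 → [6, 6, 8, 10, 0, 1, 2]
k=4: 0<10, a[4] = 10+2 = 12 → [6, 6, 8, 10, 12, 1, 2]
k=5: 1<12, a[5] = 12+2 = 14 → [6, 6, 8, 10, 12, 14, 2]
k=6: 2<14, a[6] = 14+2 = 16 → [6, 6, 8, 10, 12, 14, 16]

[6, 6, 8, 10, 12, 14, 16]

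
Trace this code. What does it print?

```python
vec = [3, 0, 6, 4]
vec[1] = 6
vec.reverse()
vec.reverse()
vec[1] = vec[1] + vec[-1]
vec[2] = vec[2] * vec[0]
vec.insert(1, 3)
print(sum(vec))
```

38

vec[1] = 6 → [3, 6, 6, 4]
reverse → [4, 6, 6, 3]
reverse → [3, 6, 6, 4]
vec[1] = vec[1]+vec[-1] = 6+4 = 10 → [3, 10, 6, 4]
vec[2] = vec[2]*vec[0] = 6*3 = 18 → [3, 10, 18, 4]
insert 3 at 1 → [3, 3, 10, 18, 4]
sum = 38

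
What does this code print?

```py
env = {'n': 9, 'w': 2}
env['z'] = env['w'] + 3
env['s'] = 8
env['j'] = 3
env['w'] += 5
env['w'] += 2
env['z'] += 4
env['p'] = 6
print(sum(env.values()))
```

44

env['z'] = env['w']+3 = 5 → {'n': 9, 'w': 2, 'z': 5}
env['s'] = 8 → {'n': 9, 'w': 2, 'z': 5, 's': 8}
env['j'] = 3 → {'n': 9, 'w': 2, 'z': 5, 's': 8, 'j': 3}
env['w'] = 2+5 = 7 → {'n': 9, 'w': 7, 'z': 5, 's': 8, 'j': 3}
env['w'] = 7+2 = 9 → {'n': 9, 'w': 9, 'z': 5, 's': 8, 'j': 3}
env['z'] = 5+4 = 9 → {'n': 9, 'w': 9, 'z': 9, 's': 8, 'j': 3}
env['p'] = 6 → {'n': 9, 'w': 9, 'z': 9, 's': 8, 'j': 3, 'p': 6}
sum of values = 44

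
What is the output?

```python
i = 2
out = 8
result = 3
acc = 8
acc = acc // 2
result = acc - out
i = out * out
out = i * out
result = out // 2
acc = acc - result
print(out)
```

acc = 8//2 = 4
result = 4-8 = -4
i = 8*8 = 64
out = 64*8 = 512
result = 512//2 = 256
acc = 4-256 = -252

512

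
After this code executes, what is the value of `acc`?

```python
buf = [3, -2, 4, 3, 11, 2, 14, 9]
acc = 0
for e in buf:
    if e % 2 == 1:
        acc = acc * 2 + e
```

67

e=3: odd, acc = 0*2+3 = 3
e=-2: not odd
e=4: not odd
e=3: odd, acc = 3*2+3 = 9
e=11: odd, acc = 9*2+11 = 29
e=2: not odd
e=14: not odd
e=9: odd, acc = 29*2+9 = 67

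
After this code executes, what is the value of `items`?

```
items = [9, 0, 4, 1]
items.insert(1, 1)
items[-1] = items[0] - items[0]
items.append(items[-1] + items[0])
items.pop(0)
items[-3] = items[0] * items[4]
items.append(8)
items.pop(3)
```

insert 1 at 1 → [9, 1, 0, 4, 1]
items[-1] = items[0]-items[0] = 9-9 = 0 → [9, 1, 0, 4, 0]
append items[-1]+items[0] = 0+9 = 9 → [9, 1, 0, 4, 0, 9]
pop(0) removes 9 → [1, 0, 4, 0, 9]
items[-3] = items[0]*items[4] = 1*9 = 9 → [1, 0, 9, 0, 9]
append 8 → [1, 0, 9, 0, 9, 8]
pop(3) removes 0 → [1, 0, 9, 9, 8]

[1, 0, 9, 9, 8]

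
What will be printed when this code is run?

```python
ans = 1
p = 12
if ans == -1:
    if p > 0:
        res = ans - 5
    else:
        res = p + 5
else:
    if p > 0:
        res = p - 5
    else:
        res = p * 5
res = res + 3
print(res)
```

10

ans=1, p=12
ans == -1 is False; p > 0 is True
→ res = p - 5 = 7
res = 7+3 = 10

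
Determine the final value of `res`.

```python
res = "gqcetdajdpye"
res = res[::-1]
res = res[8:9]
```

reverse → 'eypdjadtecqg'
slice [8:9] → 'e'

'e'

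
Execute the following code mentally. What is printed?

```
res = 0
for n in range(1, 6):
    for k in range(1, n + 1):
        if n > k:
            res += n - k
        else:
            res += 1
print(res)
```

25

n=1,k=1: not 1>1, res = 0+1 = 1
n=2,k=1: 2>1, res = 1+1 = 2
n=2,k=2: not 2>2, res = 2+1 = 3
n=3,k=1: 3>1, res = 3+2 = 5
n=3,k=2: 3>2, res = 5+1 = 6
n=3,k=3: not 3>3, res = 6+1 = 7
n=4,k=1: 4>1, res = 7+3 = 10
n=4,k=2: 4>2, res = 10+2 = 12
n=4,k=3: 4>3, res = 12+1 = 13
n=4,k=4: not 4>4, res = 13+1 = 14
n=5,k=1: 5>1, res = 14+4 = 18
n=5,k=2: 5>2, res = 18+3 = 21
n=5,k=3: 5>3, res = 21+2 = 23
n=5,k=4: 5>4, res = 23+1 = 24
n=5,k=5: not 5>5, res = 24+1 = 25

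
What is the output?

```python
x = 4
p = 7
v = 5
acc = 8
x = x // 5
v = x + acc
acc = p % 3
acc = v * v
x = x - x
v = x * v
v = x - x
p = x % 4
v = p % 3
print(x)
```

0

x = 4//5 = 0
v = 0+8 = 8
acc = 7%3 = 1
acc = 8*8 = 64
x = 0-0 = 0
v = 0*8 = 0
v = 0-0 = 0
p = 0%4 = 0
v = 0%3 = 0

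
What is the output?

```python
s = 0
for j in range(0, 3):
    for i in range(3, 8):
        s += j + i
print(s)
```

j=0,i=3: s = 0+3 = 3
j=0,i=4: s = 3+4 = 7
j=0,i=5: s = 7+5 = 12
j=0,i=6: s = 12+6 = 18
j=0,i=7: s = 18+7 = 25
j=1,i=3: s = 25+4 = 29
j=1,i=4: s = 29+5 = 34
j=1,i=5: s = 34+6 = 40
j=1,i=6: s = 40+7 = 47
j=1,i=7: s = 47+8 = 55
j=2,i=3: s = 55+5 = 60
j=2,i=4: s = 60+6 = 66
j=2,i=5: s = 66+7 = 73
j=2,i=6: s = 73+8 = 81
j=2,i=7: s = 81+9 = 90

90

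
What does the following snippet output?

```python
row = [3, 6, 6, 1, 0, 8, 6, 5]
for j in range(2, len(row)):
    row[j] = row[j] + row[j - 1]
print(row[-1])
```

j=2: row[2] = 6+6 = 12 → [3, 6, 12, 1, 0, 8, 6, 5]
j=3: row[3] = 1+12 = 13 → [3, 6, 12, 13, 0, 8, 6, 5]
j=4: row[4] = 0+13 = 13 → [3, 6, 12, 13, 13, 8, 6, 5]
j=5: row[5] = 8+13 = 21 → [3, 6, 12, 13, 13, 21, 6, 5]
j=6: row[6] = 6+21 = 27 → [3, 6, 12, 13, 13, 21, 27, 5]
j=7: row[7] = 5+27 = 32 → [3, 6, 12, 13, 13, 21, 27, 32]

32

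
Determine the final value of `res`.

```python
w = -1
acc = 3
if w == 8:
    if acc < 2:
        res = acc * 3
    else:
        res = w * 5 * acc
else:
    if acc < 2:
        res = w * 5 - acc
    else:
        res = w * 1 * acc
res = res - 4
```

-7

w=-1, acc=3
w == 8 is False; acc < 2 is False
→ res = w * 1 * acc = -3
res = (-3)-4 = -7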